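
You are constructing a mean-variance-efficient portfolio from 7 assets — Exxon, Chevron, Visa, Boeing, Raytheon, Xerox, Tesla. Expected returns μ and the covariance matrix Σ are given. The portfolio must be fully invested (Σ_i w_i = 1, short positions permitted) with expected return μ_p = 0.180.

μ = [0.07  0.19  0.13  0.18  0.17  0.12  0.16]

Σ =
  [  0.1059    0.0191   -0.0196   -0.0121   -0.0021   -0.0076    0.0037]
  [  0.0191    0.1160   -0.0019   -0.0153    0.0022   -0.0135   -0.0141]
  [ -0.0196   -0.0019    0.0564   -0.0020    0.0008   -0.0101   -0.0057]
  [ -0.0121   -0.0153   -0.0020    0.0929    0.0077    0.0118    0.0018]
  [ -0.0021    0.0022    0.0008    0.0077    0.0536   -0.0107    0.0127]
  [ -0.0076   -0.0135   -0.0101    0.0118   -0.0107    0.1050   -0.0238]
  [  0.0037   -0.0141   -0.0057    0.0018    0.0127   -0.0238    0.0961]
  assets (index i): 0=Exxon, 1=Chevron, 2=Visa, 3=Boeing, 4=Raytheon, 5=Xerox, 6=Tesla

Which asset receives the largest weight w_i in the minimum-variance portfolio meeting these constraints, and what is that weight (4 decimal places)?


u=Σ⁻¹μ = [1.2795  2.2680  3.5376  1.9697  2.7224  2.4608  2.3710]
v=Σ⁻¹𝟙 = [14.9916  11.8498  28.4358  11.1947  16.8154  18.8334  15.4862]
a=μᵀu=2.472383  b=𝟙ᵀu=16.609000  c=𝟙ᵀv=117.606956  D=ac−b²=14.910528
λ₁=(c·0.180−b)/D = (117.606956·0.180−16.609000)/14.910528 = 0.305841
λ₂=(a−b·0.180)/D = (2.472383−16.609000·0.180)/14.910528 = -0.034689
w* = 0.305841·u + -0.034689·v:
  w_0 = 0.305841·1.2795 + -0.034689·14.9916 = -0.1287  (Exxon)
  w_1 = 0.305841·2.2680 + -0.034689·11.8498 = 0.2826  (Chevron)
  w_2 = 0.305841·3.5376 + -0.034689·28.4358 = 0.0955  (Visa)
  w_3 = 0.305841·1.9697 + -0.034689·11.1947 = 0.2141  (Boeing)
  w_4 = 0.305841·2.7224 + -0.034689·16.8154 = 0.2493  (Raytheon)
  w_5 = 0.305841·2.4608 + -0.034689·18.8334 = 0.0993  (Xerox)
  w_6 = 0.305841·2.3710 + -0.034689·15.4862 = 0.1880  (Tesla)
Σw_i=1.0000  μᵀw=0.1800
σ²=wᵀΣw=λ₁·μ_p+λ₂ = 0.305841·0.180 + -0.034689 = 0.020362 ≈ 0.0204

Chevron (0.2826)


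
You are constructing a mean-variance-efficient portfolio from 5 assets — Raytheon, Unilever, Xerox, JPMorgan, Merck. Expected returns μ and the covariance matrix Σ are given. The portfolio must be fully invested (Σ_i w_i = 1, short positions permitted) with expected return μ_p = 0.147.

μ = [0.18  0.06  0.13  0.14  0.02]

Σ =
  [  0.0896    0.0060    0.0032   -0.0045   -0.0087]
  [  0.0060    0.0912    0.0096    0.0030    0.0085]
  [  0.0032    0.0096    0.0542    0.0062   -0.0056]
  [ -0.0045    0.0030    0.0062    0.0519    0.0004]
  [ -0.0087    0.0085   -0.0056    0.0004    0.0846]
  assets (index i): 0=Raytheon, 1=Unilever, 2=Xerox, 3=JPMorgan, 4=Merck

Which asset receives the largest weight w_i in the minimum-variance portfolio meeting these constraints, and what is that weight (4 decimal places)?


g=Σ⁻¹μ = [2.1121  0.1700  2.0006  2.6275  0.5565]
h=Σ⁻¹𝟙 = [12.3508  6.6429  15.8738  17.9552  13.3889]
a=μᵀg=1.029444  b=𝟙ᵀg=7.466817  c=𝟙ᵀh=66.211599  D=ac−b²=12.407793
λ₁=(c·0.147−b)/D = (66.211599·0.147−7.466817)/12.407793 = 0.182650
λ₂=(a−b·0.147)/D = (1.029444−7.466817·0.147)/12.407793 = -0.005495
w* = 0.182650·g + -0.005495·h:
  w_0 = 0.182650·2.1121 + -0.005495·12.3508 = 0.3179  (Raytheon)
  w_1 = 0.182650·0.1700 + -0.005495·6.6429 = -0.0054  (Unilever)
  w_2 = 0.182650·2.0006 + -0.005495·15.8738 = 0.2782  (Xerox)
  w_3 = 0.182650·2.6275 + -0.005495·17.9552 = 0.3813  (JPMorgan)
  w_4 = 0.182650·0.5565 + -0.005495·13.3889 = 0.0281  (Merck)
Σw_i=1.0000  μᵀw=0.1470
σ²=wᵀΣw=λ₁·μ_p+λ₂ = 0.182650·0.147 + -0.005495 = 0.021355 ≈ 0.0214

JPMorgan (0.3813)


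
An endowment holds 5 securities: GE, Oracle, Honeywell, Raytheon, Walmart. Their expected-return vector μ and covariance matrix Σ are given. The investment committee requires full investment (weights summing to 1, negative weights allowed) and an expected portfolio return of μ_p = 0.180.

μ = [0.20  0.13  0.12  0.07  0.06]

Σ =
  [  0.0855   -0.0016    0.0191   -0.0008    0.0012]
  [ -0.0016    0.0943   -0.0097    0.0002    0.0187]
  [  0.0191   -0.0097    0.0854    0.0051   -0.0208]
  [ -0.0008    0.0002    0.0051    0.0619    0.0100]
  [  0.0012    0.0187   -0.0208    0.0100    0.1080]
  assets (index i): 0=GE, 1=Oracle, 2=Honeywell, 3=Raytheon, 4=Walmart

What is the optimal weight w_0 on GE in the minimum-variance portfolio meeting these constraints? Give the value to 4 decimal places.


u=Σ⁻¹μ = [2.1160  1.4483  1.1365  0.9940  0.4081]
v=Σ⁻¹𝟙 = [9.2117  10.3027  12.0371  13.8913  8.4050]
a=μᵀu=0.841919  b=𝟙ᵀu=6.102845  c=𝟙ᵀv=53.847887  D=ac−b²=8.090847
λ₁=(c·0.180−b)/D = (53.847887·0.180−6.102845)/8.090847 = 0.443683
λ₂=(a−b·0.180)/D = (0.841919−6.102845·0.180)/8.090847 = -0.031714
w* = 0.443683·u + -0.031714·v:
  w_0 = 0.443683·2.1160 + -0.031714·9.2117 = 0.6467  (GE)
  w_1 = 0.443683·1.4483 + -0.031714·10.3027 = 0.3159  (Oracle)
  w_2 = 0.443683·1.1365 + -0.031714·12.0371 = 0.1225  (Honeywell)
  w_3 = 0.443683·0.9940 + -0.031714·13.8913 = 0.0005  (Raytheon)
  w_4 = 0.443683·0.4081 + -0.031714·8.4050 = -0.0855  (Walmart)
Σw_i=1.0000  μᵀw=0.1800
σ²=wᵀΣw=λ₁·μ_p+λ₂ = 0.443683·0.180 + -0.031714 = 0.048149 ≈ 0.0481

0.6467


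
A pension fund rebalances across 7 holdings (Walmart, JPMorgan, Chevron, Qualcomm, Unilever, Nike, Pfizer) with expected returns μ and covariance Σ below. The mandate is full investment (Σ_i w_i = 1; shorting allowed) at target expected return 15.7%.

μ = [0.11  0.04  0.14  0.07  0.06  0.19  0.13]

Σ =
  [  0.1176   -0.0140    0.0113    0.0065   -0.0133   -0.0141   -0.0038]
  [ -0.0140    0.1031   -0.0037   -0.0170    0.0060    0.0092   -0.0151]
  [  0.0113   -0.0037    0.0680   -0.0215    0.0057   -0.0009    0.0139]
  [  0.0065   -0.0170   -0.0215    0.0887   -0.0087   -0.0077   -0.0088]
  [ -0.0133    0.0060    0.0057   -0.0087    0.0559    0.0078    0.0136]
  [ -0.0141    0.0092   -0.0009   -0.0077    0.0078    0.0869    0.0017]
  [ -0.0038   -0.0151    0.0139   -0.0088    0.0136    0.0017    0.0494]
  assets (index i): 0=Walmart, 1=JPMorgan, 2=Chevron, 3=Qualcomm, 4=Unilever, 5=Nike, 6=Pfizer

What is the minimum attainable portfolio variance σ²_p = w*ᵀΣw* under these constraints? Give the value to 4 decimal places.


x=Σ⁻¹μ = [1.1797  1.0890  1.9798  1.8951  0.3535  2.3673  2.6569]
y=Σ⁻¹𝟙 = [11.5230  16.7109  15.1912  21.8566  13.7394  12.0450  21.6593]
a=μᵀx=1.399550  b=𝟙ᵀx=11.521314  c=𝟙ᵀy=112.725367  D=ac−b²=25.024056
λ₁=(c·0.157−b)/D = (112.725367·0.157−11.521314)/25.024056 = 0.246825
λ₂=(a−b·0.157)/D = (1.399550−11.521314·0.157)/25.024056 = -0.016356
w* = 0.246825·x + -0.016356·y:
  w_0 = 0.246825·1.1797 + -0.016356·11.5230 = 0.1027  (Walmart)
  w_1 = 0.246825·1.0890 + -0.016356·16.7109 = -0.0045  (JPMorgan)
  w_2 = 0.246825·1.9798 + -0.016356·15.1912 = 0.2402  (Chevron)
  w_3 = 0.246825·1.8951 + -0.016356·21.8566 = 0.1103  (Qualcomm)
  w_4 = 0.246825·0.3535 + -0.016356·13.7394 = -0.1375  (Unilever)
  w_5 = 0.246825·2.3673 + -0.016356·12.0450 = 0.3873  (Nike)
  w_6 = 0.246825·2.6569 + -0.016356·21.6593 = 0.3015  (Pfizer)
Σw_i=1.0000  μᵀw=0.1570
σ²=wᵀΣw=λ₁·μ_p+λ₂ = 0.246825·0.157 + -0.016356 = 0.022395 ≈ 0.0224

0.0224


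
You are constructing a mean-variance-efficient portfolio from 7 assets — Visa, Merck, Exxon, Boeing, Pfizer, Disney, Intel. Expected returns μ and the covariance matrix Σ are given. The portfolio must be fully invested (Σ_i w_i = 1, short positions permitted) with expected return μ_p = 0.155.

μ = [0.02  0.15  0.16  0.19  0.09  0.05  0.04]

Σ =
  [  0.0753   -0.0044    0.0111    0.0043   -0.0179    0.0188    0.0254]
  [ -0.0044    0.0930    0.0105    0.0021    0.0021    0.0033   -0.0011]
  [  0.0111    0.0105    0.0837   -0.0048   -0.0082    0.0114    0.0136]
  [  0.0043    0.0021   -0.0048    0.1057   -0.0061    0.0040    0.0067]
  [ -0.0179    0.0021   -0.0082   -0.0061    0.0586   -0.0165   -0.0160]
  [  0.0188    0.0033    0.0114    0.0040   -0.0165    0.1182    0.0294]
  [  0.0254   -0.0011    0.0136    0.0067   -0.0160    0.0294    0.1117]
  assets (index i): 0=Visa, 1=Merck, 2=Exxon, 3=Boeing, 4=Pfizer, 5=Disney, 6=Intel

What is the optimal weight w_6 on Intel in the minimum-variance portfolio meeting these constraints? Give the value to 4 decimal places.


g=Σ⁻¹μ = [0.3236  1.3028  1.9591  1.9512  2.2085  0.3470  0.1668]
h=Σ⁻¹𝟙 = [14.4700  9.2707  10.1976  10.0806  27.2029  6.8821  5.9923]
a=μᵀg=1.108865  b=𝟙ᵀg=8.259000  c=𝟙ᵀh=84.096322  D=ac−b²=25.040361
λ₁=(c·0.155−b)/D = (84.096322·0.155−8.259000)/25.040361 = 0.190729
λ₂=(a−b·0.155)/D = (1.108865−8.259000·0.155)/25.040361 = -0.006840
w* = 0.190729·g + -0.006840·h:
  w_0 = 0.190729·0.3236 + -0.006840·14.4700 = -0.0373  (Visa)
  w_1 = 0.190729·1.3028 + -0.006840·9.2707 = 0.1851  (Merck)
  w_2 = 0.190729·1.9591 + -0.006840·10.1976 = 0.3039  (Exxon)
  w_3 = 0.190729·1.9512 + -0.006840·10.0806 = 0.3032  (Boeing)
  w_4 = 0.190729·2.2085 + -0.006840·27.2029 = 0.2352  (Pfizer)
  w_5 = 0.190729·0.3470 + -0.006840·6.8821 = 0.0191  (Disney)
  w_6 = 0.190729·0.1668 + -0.006840·5.9923 = -0.0092  (Intel)
Σw_i=1.0000  μᵀw=0.1550
σ²=wᵀΣw=λ₁·μ_p+λ₂ = 0.190729·0.155 + -0.006840 = 0.022723 ≈ 0.0227

-0.0092


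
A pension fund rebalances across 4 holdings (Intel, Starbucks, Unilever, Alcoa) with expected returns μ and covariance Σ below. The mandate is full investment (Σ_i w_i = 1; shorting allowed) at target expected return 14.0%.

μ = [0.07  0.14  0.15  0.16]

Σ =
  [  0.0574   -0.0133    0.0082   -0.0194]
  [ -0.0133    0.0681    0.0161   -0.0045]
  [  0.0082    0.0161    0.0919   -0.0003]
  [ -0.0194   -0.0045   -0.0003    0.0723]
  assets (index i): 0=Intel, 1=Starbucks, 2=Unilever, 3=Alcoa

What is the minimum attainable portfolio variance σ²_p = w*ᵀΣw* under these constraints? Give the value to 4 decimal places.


0.0188

u=Σ⁻¹μ = [2.7306  2.5703  0.9484  3.1096]
v=Σ⁻¹𝟙 = [29.3611  20.8319  4.6872  23.0257]
a=μᵀu=1.190787  b=𝟙ᵀu=9.358932  c=𝟙ᵀv=77.905888  D=ac−b²=5.179691
λ₁=(c·0.140−b)/D = (77.905888·0.140−9.358932)/5.179691 = 0.298839
λ₂=(a−b·0.140)/D = (1.190787−9.358932·0.140)/5.179691 = -0.023064
w* = 0.298839·u + -0.023064·v:
  w_0 = 0.298839·2.7306 + -0.023064·29.3611 = 0.1388  (Intel)
  w_1 = 0.298839·2.5703 + -0.023064·20.8319 = 0.2877  (Starbucks)
  w_2 = 0.298839·0.9484 + -0.023064·4.6872 = 0.1753  (Unilever)
  w_3 = 0.298839·3.1096 + -0.023064·23.0257 = 0.3982  (Alcoa)
Σw_i=1.0000  μᵀw=0.1400
σ²=wᵀΣw=λ₁·μ_p+λ₂ = 0.298839·0.140 + -0.023064 = 0.018774 ≈ 0.0188


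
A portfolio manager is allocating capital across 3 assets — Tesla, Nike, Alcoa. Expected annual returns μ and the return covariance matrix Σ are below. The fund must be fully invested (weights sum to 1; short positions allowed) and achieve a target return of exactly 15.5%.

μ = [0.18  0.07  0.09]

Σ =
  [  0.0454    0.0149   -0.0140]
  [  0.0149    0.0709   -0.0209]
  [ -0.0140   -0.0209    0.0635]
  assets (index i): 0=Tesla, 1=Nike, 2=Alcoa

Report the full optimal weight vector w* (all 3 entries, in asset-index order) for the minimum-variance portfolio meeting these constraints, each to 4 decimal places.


u=Σ⁻¹μ = [4.5212  0.8292  2.6871]
v=Σ⁻¹𝟙 = [24.7621  16.7801  26.7303]
a=μᵀu=1.113701  b=𝟙ᵀu=8.037516  c=𝟙ᵀv=68.272500  D=ac−b²=11.433471
λ₁=(c·0.155−b)/D = (68.272500·0.155−8.037516)/11.433471 = 0.222568
λ₂=(a−b·0.155)/D = (1.113701−8.037516·0.155)/11.433471 = -0.011555
w* = 0.222568·u + -0.011555·v:
  w_0 = 0.222568·4.5212 + -0.011555·24.7621 = 0.7201  (Tesla)
  w_1 = 0.222568·0.8292 + -0.011555·16.7801 = -0.0093  (Nike)
  w_2 = 0.222568·2.6871 + -0.011555·26.7303 = 0.2892  (Alcoa)
Σw_i=1.0000  μᵀw=0.1550
σ²=wᵀΣw=λ₁·μ_p+λ₂ = 0.222568·0.155 + -0.011555 = 0.022943 ≈ 0.0229

0.7201  -0.0093  0.2892


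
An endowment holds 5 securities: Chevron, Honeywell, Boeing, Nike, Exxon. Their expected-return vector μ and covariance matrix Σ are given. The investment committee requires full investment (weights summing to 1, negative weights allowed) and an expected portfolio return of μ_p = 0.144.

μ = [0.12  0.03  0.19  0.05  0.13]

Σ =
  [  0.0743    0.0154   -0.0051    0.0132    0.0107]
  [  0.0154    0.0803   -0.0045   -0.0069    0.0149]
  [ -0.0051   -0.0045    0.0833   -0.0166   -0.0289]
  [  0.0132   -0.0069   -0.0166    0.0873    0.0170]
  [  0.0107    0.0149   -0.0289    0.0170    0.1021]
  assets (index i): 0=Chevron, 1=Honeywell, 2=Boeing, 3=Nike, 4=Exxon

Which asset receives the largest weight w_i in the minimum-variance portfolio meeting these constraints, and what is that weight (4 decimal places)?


g=Σ⁻¹μ = [1.4603  -0.0372  3.1493  0.5736  1.9216]
h=Σ⁻¹𝟙 = [8.7401  10.9670  19.3401  12.6029  10.6538]
a=μᵀg=1.050972  b=𝟙ᵀg=7.067574  c=𝟙ᵀh=62.303884  D=ac−b²=15.529041
λ₁=(c·0.144−b)/D = (62.303884·0.144−7.067574)/15.529041 = 0.122621
λ₂=(a−b·0.144)/D = (1.050972−7.067574·0.144)/15.529041 = 0.002141
w* = 0.122621·g + 0.002141·h:
  w_0 = 0.122621·1.4603 + 0.002141·8.7401 = 0.1978  (Chevron)
  w_1 = 0.122621·-0.0372 + 0.002141·10.9670 = 0.0189  (Honeywell)
  w_2 = 0.122621·3.1493 + 0.002141·19.3401 = 0.4276  (Boeing)
  w_3 = 0.122621·0.5736 + 0.002141·12.6029 = 0.0973  (Nike)
  w_4 = 0.122621·1.9216 + 0.002141·10.6538 = 0.2584  (Exxon)
Σw_i=1.0000  μᵀw=0.1440
σ²=wᵀΣw=λ₁·μ_p+λ₂ = 0.122621·0.144 + 0.002141 = 0.019798 ≈ 0.0198

Boeing (0.4276)


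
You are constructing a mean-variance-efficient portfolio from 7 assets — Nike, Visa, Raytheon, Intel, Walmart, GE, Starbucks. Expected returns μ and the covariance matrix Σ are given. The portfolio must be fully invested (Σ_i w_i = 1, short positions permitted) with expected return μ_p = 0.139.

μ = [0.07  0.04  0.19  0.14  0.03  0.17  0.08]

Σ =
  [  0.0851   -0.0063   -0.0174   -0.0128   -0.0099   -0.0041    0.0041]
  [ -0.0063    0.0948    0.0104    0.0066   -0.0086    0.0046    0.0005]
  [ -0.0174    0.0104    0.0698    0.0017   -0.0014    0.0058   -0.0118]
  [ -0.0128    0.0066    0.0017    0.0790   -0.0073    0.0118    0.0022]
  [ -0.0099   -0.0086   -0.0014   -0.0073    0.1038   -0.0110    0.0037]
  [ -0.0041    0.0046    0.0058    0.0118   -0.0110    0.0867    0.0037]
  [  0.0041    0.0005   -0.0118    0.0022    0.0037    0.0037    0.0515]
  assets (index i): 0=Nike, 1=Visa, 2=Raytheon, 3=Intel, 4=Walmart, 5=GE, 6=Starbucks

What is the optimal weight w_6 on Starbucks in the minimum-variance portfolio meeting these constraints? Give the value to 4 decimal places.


0.1652

u=Σ⁻¹μ = [1.8447  0.0339  3.3422  1.7728  0.7375  1.5926  1.9289]
v=Σ⁻¹𝟙 = [19.8174  9.3393  20.4211  13.9329  13.8534  9.6111  20.1471]
a=μᵀu=1.460883  b=𝟙ᵀu=11.252674  c=𝟙ᵀv=107.122424  D=ac−b²=29.870708
λ₁=(c·0.139−b)/D = (107.122424·0.139−11.252674)/29.870708 = 0.121770
λ₂=(a−b·0.139)/D = (1.460883−11.252674·0.139)/29.870708 = -0.003456
w* = 0.121770·u + -0.003456·v:
  w_0 = 0.121770·1.8447 + -0.003456·19.8174 = 0.1561  (Nike)
  w_1 = 0.121770·0.0339 + -0.003456·9.3393 = -0.0281  (Visa)
  w_2 = 0.121770·3.3422 + -0.003456·20.4211 = 0.3364  (Raytheon)
  w_3 = 0.121770·1.7728 + -0.003456·13.9329 = 0.1677  (Intel)
  w_4 = 0.121770·0.7375 + -0.003456·13.8534 = 0.0419  (Walmart)
  w_5 = 0.121770·1.5926 + -0.003456·9.6111 = 0.1607  (GE)
  w_6 = 0.121770·1.9289 + -0.003456·20.1471 = 0.1652  (Starbucks)
Σw_i=1.0000  μᵀw=0.1390
σ²=wᵀΣw=λ₁·μ_p+λ₂ = 0.121770·0.139 + -0.003456 = 0.013470 ≈ 0.0135


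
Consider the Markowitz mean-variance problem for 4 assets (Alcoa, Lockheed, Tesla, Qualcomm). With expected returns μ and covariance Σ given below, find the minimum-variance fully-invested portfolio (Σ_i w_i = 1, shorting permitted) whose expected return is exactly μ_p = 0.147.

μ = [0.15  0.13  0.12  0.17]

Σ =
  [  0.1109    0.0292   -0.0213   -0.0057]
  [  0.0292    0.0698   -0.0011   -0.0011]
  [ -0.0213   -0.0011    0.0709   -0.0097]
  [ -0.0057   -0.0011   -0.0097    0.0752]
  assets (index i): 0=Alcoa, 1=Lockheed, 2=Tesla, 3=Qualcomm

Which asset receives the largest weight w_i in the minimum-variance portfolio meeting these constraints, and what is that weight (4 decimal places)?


g=Σ⁻¹μ = [1.6603  1.2518  2.5854  2.7383]
h=Σ⁻¹𝟙 = [10.9843  10.3101  19.8688  16.8441]
a=μᵀg=1.187525  b=𝟙ᵀg=8.235711  c=𝟙ᵀh=58.007285  D=ac−b²=1.058178
λ₁=(c·0.147−b)/D = (58.007285·0.147−8.235711)/1.058178 = 0.275341
λ₂=(a−b·0.147)/D = (1.187525−8.235711·0.147)/1.058178 = -0.021853
w* = 0.275341·g + -0.021853·h:
  w_0 = 0.275341·1.6603 + -0.021853·10.9843 = 0.2171  (Alcoa)
  w_1 = 0.275341·1.2518 + -0.021853·10.3101 = 0.1194  (Lockheed)
  w_2 = 0.275341·2.5854 + -0.021853·19.8688 = 0.2777  (Tesla)
  w_3 = 0.275341·2.7383 + -0.021853·16.8441 = 0.3859  (Qualcomm)
Σw_i=1.0000  μᵀw=0.1470
σ²=wᵀΣw=λ₁·μ_p+λ₂ = 0.275341·0.147 + -0.021853 = 0.018622 ≈ 0.0186

Qualcomm (0.3859)


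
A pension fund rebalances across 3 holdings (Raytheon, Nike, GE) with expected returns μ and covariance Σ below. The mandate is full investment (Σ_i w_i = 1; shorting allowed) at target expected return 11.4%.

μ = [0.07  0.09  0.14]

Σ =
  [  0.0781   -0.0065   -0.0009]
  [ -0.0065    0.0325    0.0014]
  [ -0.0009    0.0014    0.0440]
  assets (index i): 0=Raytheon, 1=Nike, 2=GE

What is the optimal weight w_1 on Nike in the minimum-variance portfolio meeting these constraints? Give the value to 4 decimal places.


0.3528

p=Σ⁻¹μ = [1.1710  2.8693  3.1145]
q=Σ⁻¹𝟙 = [15.8026  32.9820  22.0011]
a=μᵀp=0.776229  b=𝟙ᵀp=7.154715  c=𝟙ᵀq=70.785708  D=ac−b²=3.755939
λ₁=(c·0.114−b)/D = (70.785708·0.114−7.154715)/3.755939 = 0.243576
λ₂=(a−b·0.114)/D = (0.776229−7.154715·0.114)/3.755939 = -0.010492
w* = 0.243576·p + -0.010492·q:
  w_0 = 0.243576·1.1710 + -0.010492·15.8026 = 0.1194  (Raytheon)
  w_1 = 0.243576·2.8693 + -0.010492·32.9820 = 0.3528  (Nike)
  w_2 = 0.243576·3.1145 + -0.010492·22.0011 = 0.5278  (GE)
Σw_i=1.0000  μᵀw=0.1140
σ²=wᵀΣw=λ₁·μ_p+λ₂ = 0.243576·0.114 + -0.010492 = 0.017275 ≈ 0.0173


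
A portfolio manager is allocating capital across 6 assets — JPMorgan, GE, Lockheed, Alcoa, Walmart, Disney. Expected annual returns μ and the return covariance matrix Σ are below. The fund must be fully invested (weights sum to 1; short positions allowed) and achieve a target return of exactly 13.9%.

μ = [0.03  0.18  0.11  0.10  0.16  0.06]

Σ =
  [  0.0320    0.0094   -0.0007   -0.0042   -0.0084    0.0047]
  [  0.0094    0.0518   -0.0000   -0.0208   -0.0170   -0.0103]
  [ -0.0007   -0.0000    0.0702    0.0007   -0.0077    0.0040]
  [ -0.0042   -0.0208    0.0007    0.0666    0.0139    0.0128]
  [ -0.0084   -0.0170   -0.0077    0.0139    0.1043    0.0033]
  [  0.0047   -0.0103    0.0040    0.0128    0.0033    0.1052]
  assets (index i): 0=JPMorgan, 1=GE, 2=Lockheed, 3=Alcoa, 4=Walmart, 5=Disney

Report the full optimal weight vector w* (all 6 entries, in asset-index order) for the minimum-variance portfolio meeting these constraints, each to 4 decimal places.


0.0386  0.4036  0.1373  0.2014  0.1681  0.0510

u=Σ⁻¹μ = [0.2350  5.3101  1.7471  2.5793  2.1837  0.6310]
v=Σ⁻¹𝟙 = [28.6426  28.9172  15.5077  21.1954  14.6929  7.4278]
a=μᵀu=1.800247  b=𝟙ᵀu=12.686288  c=𝟙ᵀv=116.383604  D=ac−b²=48.577349
λ₁=(c·0.139−b)/D = (116.383604·0.139−12.686288)/48.577349 = 0.071865
λ₂=(a−b·0.139)/D = (1.800247−12.686288·0.139)/48.577349 = 0.000759
w* = 0.071865·u + 0.000759·v:
  w_0 = 0.071865·0.2350 + 0.000759·28.6426 = 0.0386  (JPMorgan)
  w_1 = 0.071865·5.3101 + 0.000759·28.9172 = 0.4036  (GE)
  w_2 = 0.071865·1.7471 + 0.000759·15.5077 = 0.1373  (Lockheed)
  w_3 = 0.071865·2.5793 + 0.000759·21.1954 = 0.2014  (Alcoa)
  w_4 = 0.071865·2.1837 + 0.000759·14.6929 = 0.1681  (Walmart)
  w_5 = 0.071865·0.6310 + 0.000759·7.4278 = 0.0510  (Disney)
Σw_i=1.0000  μᵀw=0.1390
σ²=wᵀΣw=λ₁·μ_p+λ₂ = 0.071865·0.139 + 0.000759 = 0.010748 ≈ 0.0107


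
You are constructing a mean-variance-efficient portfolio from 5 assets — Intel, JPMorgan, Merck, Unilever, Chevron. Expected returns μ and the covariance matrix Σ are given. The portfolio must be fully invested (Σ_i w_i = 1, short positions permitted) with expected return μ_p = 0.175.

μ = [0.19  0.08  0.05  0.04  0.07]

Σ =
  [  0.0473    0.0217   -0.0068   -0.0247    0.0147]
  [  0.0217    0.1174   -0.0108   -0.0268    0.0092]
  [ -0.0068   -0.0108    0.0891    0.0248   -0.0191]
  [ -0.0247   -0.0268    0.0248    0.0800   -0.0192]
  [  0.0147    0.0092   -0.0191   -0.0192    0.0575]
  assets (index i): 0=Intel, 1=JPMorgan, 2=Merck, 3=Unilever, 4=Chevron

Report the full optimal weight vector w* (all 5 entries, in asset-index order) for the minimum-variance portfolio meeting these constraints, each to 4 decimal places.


0.9311  -0.0540  -0.0174  0.2181  -0.0778

x=Σ⁻¹μ = [4.8181  0.2564  0.5530  2.1012  0.8299]
y=Σ⁻¹𝟙 = [24.8706  8.9520  12.0143  24.6942  21.8373]
a=μᵀx=1.105750  b=𝟙ᵀx=8.558667  c=𝟙ᵀy=92.368475  D=ac−b²=28.885632
λ₁=(c·0.175−b)/D = (92.368475·0.175−8.558667)/28.885632 = 0.263308
λ₂=(a−b·0.175)/D = (1.105750−8.558667·0.175)/28.885632 = -0.013571
w* = 0.263308·x + -0.013571·y:
  w_0 = 0.263308·4.8181 + -0.013571·24.8706 = 0.9311  (Intel)
  w_1 = 0.263308·0.2564 + -0.013571·8.9520 = -0.0540  (JPMorgan)
  w_2 = 0.263308·0.5530 + -0.013571·12.0143 = -0.0174  (Merck)
  w_3 = 0.263308·2.1012 + -0.013571·24.6942 = 0.2181  (Unilever)
  w_4 = 0.263308·0.8299 + -0.013571·21.8373 = -0.0778  (Chevron)
Σw_i=1.0000  μᵀw=0.1750
σ²=wᵀΣw=λ₁·μ_p+λ₂ = 0.263308·0.175 + -0.013571 = 0.032508 ≈ 0.0325


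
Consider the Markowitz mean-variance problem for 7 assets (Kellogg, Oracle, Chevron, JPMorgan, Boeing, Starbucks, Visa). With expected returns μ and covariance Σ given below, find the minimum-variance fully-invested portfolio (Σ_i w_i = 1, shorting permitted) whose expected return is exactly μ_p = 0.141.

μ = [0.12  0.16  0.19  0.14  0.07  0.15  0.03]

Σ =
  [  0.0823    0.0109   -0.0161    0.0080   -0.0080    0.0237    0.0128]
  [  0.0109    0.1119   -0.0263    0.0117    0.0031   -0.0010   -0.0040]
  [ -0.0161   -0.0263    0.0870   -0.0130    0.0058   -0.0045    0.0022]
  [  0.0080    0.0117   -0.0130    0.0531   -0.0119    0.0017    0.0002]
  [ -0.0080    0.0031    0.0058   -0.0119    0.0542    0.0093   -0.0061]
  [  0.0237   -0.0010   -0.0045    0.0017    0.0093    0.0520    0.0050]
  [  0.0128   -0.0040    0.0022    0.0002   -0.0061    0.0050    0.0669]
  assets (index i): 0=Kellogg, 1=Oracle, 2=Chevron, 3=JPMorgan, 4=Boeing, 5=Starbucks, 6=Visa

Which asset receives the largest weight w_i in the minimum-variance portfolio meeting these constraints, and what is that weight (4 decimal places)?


Chevron (0.2362)

g=Σ⁻¹μ = [0.9794  1.8028  3.4149  3.1318  1.2597  2.4234  0.1809]
h=Σ⁻¹𝟙 = [8.9196  9.8441  18.4775  24.4567  22.3667  10.7711  14.3833]
a=μᵀg=1.950376  b=𝟙ᵀg=13.192905  c=𝟙ᵀh=109.219009  D=ac−b²=38.965401
λ₁=(c·0.141−b)/D = (109.219009·0.141−13.192905)/38.965401 = 0.056639
λ₂=(a−b·0.141)/D = (1.950376−13.192905·0.141)/38.965401 = 0.002314
w* = 0.056639·g + 0.002314·h:
  w_0 = 0.056639·0.9794 + 0.002314·8.9196 = 0.0761  (Kellogg)
  w_1 = 0.056639·1.8028 + 0.002314·9.8441 = 0.1249  (Oracle)
  w_2 = 0.056639·3.4149 + 0.002314·18.4775 = 0.2362  (Chevron)
  w_3 = 0.056639·3.1318 + 0.002314·24.4567 = 0.2340  (JPMorgan)
  w_4 = 0.056639·1.2597 + 0.002314·22.3667 = 0.1231  (Boeing)
  w_5 = 0.056639·2.4234 + 0.002314·10.7711 = 0.1622  (Starbucks)
  w_6 = 0.056639·0.1809 + 0.002314·14.3833 = 0.0435  (Visa)
Σw_i=1.0000  μᵀw=0.1410
σ²=wᵀΣw=λ₁·μ_p+λ₂ = 0.056639·0.141 + 0.002314 = 0.010300 ≈ 0.0103


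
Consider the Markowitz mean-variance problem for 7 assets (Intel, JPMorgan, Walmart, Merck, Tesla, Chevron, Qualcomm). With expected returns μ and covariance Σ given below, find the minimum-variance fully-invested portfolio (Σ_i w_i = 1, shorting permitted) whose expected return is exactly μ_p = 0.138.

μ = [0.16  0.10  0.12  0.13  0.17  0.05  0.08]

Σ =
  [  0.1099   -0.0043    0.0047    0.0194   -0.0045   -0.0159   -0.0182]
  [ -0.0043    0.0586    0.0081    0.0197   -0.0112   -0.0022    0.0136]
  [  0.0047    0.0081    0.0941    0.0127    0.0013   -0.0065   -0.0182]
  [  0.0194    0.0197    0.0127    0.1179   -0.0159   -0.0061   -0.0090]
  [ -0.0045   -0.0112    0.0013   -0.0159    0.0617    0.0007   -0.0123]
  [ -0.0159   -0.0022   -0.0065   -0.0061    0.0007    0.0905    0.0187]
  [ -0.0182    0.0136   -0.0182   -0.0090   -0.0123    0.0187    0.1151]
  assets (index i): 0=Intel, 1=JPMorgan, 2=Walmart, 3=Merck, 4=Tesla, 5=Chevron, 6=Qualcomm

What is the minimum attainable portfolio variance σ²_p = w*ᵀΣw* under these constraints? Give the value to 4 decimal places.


p=Σ⁻¹μ = [1.7708  1.7648  1.1489  1.0297  3.6965  0.7612  1.3001]
q=Σ⁻¹𝟙 = [12.6907  16.4925  10.3393  7.2688  23.9346  12.3514  11.5004]
a=μᵀp=1.501999  b=𝟙ᵀp=11.471909  c=𝟙ᵀq=94.577691  D=ac−b²=10.450911
λ₁=(c·0.138−b)/D = (94.577691·0.138−11.471909)/10.450911 = 0.151165
λ₂=(a−b·0.138)/D = (1.501999−11.471909·0.138)/10.450911 = -0.007762
w* = 0.151165·p + -0.007762·q:
  w_0 = 0.151165·1.7708 + -0.007762·12.6907 = 0.1692  (Intel)
  w_1 = 0.151165·1.7648 + -0.007762·16.4925 = 0.1388  (JPMorgan)
  w_2 = 0.151165·1.1489 + -0.007762·10.3393 = 0.0934  (Walmart)
  w_3 = 0.151165·1.0297 + -0.007762·7.2688 = 0.0992  (Merck)
  w_4 = 0.151165·3.6965 + -0.007762·23.9346 = 0.3730  (Tesla)
  w_5 = 0.151165·0.7612 + -0.007762·12.3514 = 0.0192  (Chevron)
  w_6 = 0.151165·1.3001 + -0.007762·11.5004 = 0.1073  (Qualcomm)
Σw_i=1.0000  μᵀw=0.1380
σ²=wᵀΣw=λ₁·μ_p+λ₂ = 0.151165·0.138 + -0.007762 = 0.013098 ≈ 0.0131

0.0131


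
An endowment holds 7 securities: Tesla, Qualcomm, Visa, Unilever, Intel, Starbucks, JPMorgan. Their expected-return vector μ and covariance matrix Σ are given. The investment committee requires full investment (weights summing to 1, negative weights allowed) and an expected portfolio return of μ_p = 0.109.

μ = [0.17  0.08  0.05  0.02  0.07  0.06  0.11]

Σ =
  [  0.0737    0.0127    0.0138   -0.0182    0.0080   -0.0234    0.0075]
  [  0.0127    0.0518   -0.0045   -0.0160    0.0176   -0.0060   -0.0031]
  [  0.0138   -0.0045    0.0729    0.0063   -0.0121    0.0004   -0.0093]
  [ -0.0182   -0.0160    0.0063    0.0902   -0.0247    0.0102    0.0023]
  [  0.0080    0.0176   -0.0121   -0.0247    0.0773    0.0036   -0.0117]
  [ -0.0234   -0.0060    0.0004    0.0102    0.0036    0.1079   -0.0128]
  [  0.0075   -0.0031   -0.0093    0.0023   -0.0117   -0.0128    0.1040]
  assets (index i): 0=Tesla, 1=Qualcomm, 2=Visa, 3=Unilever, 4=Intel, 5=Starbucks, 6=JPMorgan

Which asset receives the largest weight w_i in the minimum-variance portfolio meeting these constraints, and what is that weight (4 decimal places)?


p=Σ⁻¹μ = [2.3901  1.2013  0.5191  0.9661  0.9008  1.1591  1.1902]
q=Σ⁻¹𝟙 = [12.6101  19.8629  15.4311  19.0186  17.1015  12.3061  13.6959]
a=μᵀp=0.811226  b=𝟙ᵀp=8.326693  c=𝟙ᵀq=110.026180  D=ac−b²=19.922276
λ₁=(c·0.109−b)/D = (110.026180·0.109−8.326693)/19.922276 = 0.184023
λ₂=(a−b·0.109)/D = (0.811226−8.326693·0.109)/19.922276 = -0.004838
w* = 0.184023·p + -0.004838·q:
  w_0 = 0.184023·2.3901 + -0.004838·12.6101 = 0.3788  (Tesla)
  w_1 = 0.184023·1.2013 + -0.004838·19.8629 = 0.1250  (Qualcomm)
  w_2 = 0.184023·0.5191 + -0.004838·15.4311 = 0.0209  (Visa)
  w_3 = 0.184023·0.9661 + -0.004838·19.0186 = 0.0858  (Unilever)
  w_4 = 0.184023·0.9008 + -0.004838·17.1015 = 0.0830  (Intel)
  w_5 = 0.184023·1.1591 + -0.004838·12.3061 = 0.1538  (Starbucks)
  w_6 = 0.184023·1.1902 + -0.004838·13.6959 = 0.1528  (JPMorgan)
Σw_i=1.0000  μᵀw=0.1090
σ²=wᵀΣw=λ₁·μ_p+λ₂ = 0.184023·0.109 + -0.004838 = 0.015221 ≈ 0.0152

Tesla (0.3788)


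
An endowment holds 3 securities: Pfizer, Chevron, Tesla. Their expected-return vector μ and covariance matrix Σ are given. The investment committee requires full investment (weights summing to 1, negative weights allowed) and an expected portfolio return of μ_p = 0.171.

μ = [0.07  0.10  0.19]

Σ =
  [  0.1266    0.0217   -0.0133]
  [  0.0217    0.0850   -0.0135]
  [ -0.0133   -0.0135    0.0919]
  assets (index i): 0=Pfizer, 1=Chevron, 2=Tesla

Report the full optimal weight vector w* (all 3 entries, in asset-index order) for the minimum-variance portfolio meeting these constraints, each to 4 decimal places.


x=Σ⁻¹μ = [0.5590  1.4078  2.3552]
y=Σ⁻¹𝟙 = [7.2673  12.0867  13.7087]
a=μᵀx=0.627397  b=𝟙ᵀx=4.322023  c=𝟙ᵀy=33.062646  D=ac−b²=2.063517
λ₁=(c·0.171−b)/D = (33.062646·0.171−4.322023)/2.063517 = 0.645349
λ₂=(a−b·0.171)/D = (0.627397−4.322023·0.171)/2.063517 = -0.054116
w* = 0.645349·x + -0.054116·y:
  w_0 = 0.645349·0.5590 + -0.054116·7.2673 = -0.0325  (Pfizer)
  w_1 = 0.645349·1.4078 + -0.054116·12.0867 = 0.2544  (Chevron)
  w_2 = 0.645349·2.3552 + -0.054116·13.7087 = 0.7781  (Tesla)
Σw_i=1.0000  μᵀw=0.1710
σ²=wᵀΣw=λ₁·μ_p+λ₂ = 0.645349·0.171 + -0.054116 = 0.056239 ≈ 0.0562

-0.0325  0.2544  0.7781


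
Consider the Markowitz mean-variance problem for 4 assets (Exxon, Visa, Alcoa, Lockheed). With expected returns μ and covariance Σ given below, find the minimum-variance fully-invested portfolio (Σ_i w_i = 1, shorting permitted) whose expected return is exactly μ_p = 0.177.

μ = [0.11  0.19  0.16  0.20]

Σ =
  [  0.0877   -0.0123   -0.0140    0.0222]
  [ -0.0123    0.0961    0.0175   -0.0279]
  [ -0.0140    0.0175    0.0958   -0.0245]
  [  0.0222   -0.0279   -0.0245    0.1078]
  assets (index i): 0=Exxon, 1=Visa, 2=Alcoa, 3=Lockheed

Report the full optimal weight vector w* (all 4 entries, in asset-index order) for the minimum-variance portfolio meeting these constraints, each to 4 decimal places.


0.1155  0.3087  0.2379  0.3379

x=Σ⁻¹μ = [1.2536  2.5507  2.0859  2.7313]
y=Σ⁻¹𝟙 = [12.0240  13.4005  13.1373  13.2542]
a=μᵀx=1.502542  b=𝟙ᵀx=8.621545  c=𝟙ᵀy=51.816011  D=ac−b²=3.524680
λ₁=(c·0.177−b)/D = (51.816011·0.177−8.621545)/3.524680 = 0.156011
λ₂=(a−b·0.177)/D = (1.502542−8.621545·0.177)/3.524680 = -0.006659
w* = 0.156011·x + -0.006659·y:
  w_0 = 0.156011·1.2536 + -0.006659·12.0240 = 0.1155  (Exxon)
  w_1 = 0.156011·2.5507 + -0.006659·13.4005 = 0.3087  (Visa)
  w_2 = 0.156011·2.0859 + -0.006659·13.1373 = 0.2379  (Alcoa)
  w_3 = 0.156011·2.7313 + -0.006659·13.2542 = 0.3379  (Lockheed)
Σw_i=1.0000  μᵀw=0.1770
σ²=wᵀΣw=λ₁·μ_p+λ₂ = 0.156011·0.177 + -0.006659 = 0.020955 ≈ 0.0210


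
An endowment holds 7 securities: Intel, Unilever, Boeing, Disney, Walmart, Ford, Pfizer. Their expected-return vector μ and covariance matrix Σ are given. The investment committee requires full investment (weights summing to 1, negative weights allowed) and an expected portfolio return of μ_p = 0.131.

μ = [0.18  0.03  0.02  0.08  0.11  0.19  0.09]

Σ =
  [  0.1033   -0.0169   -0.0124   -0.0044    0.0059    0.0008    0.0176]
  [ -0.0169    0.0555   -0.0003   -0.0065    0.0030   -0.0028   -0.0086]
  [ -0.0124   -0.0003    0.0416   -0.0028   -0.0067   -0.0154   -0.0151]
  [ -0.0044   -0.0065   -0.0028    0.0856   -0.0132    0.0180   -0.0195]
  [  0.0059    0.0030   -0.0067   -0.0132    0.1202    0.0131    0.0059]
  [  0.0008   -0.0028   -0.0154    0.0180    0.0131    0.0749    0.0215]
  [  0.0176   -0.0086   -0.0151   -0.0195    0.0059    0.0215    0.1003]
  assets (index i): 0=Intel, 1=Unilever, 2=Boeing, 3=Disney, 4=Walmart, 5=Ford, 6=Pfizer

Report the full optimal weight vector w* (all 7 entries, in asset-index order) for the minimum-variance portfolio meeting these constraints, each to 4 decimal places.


0.2586  0.0921  0.1725  0.0540  0.0651  0.3456  0.0122

p=Σ⁻¹μ = [2.1629  1.5108  2.4830  0.9554  0.7063  2.5499  0.6187]
q=Σ⁻¹𝟙 = [16.7852  28.1888  42.3909  18.6160  9.0694  12.2045  16.2932]
a=μᵀp=1.178594  b=𝟙ᵀp=10.986985  c=𝟙ᵀq=143.548042  D=ac−b²=48.470959
λ₁=(c·0.131−b)/D = (143.548042·0.131−10.986985)/48.470959 = 0.161289
λ₂=(a−b·0.131)/D = (1.178594−10.986985·0.131)/48.470959 = -0.005379
w* = 0.161289·p + -0.005379·q:
  w_0 = 0.161289·2.1629 + -0.005379·16.7852 = 0.2586  (Intel)
  w_1 = 0.161289·1.5108 + -0.005379·28.1888 = 0.0921  (Unilever)
  w_2 = 0.161289·2.4830 + -0.005379·42.3909 = 0.1725  (Boeing)
  w_3 = 0.161289·0.9554 + -0.005379·18.6160 = 0.0540  (Disney)
  w_4 = 0.161289·0.7063 + -0.005379·9.0694 = 0.0651  (Walmart)
  w_5 = 0.161289·2.5499 + -0.005379·12.2045 = 0.3456  (Ford)
  w_6 = 0.161289·0.6187 + -0.005379·16.2932 = 0.0122  (Pfizer)
Σw_i=1.0000  μᵀw=0.1310
σ²=wᵀΣw=λ₁·μ_p+λ₂ = 0.161289·0.131 + -0.005379 = 0.015750 ≈ 0.0158


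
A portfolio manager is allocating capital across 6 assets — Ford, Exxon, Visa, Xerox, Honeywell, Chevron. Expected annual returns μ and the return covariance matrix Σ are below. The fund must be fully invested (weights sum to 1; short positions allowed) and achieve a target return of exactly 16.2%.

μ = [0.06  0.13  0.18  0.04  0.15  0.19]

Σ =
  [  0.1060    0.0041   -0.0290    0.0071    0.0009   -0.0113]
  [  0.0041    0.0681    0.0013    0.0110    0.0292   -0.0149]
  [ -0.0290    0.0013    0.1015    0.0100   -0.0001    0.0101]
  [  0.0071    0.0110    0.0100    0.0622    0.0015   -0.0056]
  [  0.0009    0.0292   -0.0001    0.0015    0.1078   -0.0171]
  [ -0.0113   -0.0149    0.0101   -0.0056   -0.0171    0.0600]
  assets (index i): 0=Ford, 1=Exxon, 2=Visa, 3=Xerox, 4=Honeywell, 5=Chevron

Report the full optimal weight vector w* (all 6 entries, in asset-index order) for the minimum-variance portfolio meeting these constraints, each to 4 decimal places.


p=Σ⁻¹μ = [1.3668  2.0221  1.7157  0.1850  1.4779  4.0759]
q=Σ⁻¹𝟙 = [13.3068  13.0132  9.7995  12.6709  9.3770  24.6099]
a=μᵀp=1.657204  b=𝟙ᵀp=10.843300  c=𝟙ᵀq=82.777316  D=ac−b²=19.601717
λ₁=(c·0.162−b)/D = (82.777316·0.162−10.843300)/19.601717 = 0.130939
λ₂=(a−b·0.162)/D = (1.657204−10.843300·0.162)/19.601717 = -0.005072
w* = 0.130939·p + -0.005072·q:
  w_0 = 0.130939·1.3668 + -0.005072·13.3068 = 0.1115  (Ford)
  w_1 = 0.130939·2.0221 + -0.005072·13.0132 = 0.1988  (Exxon)
  w_2 = 0.130939·1.7157 + -0.005072·9.7995 = 0.1749  (Visa)
  w_3 = 0.130939·0.1850 + -0.005072·12.6709 = -0.0400  (Xerox)
  w_4 = 0.130939·1.4779 + -0.005072·9.3770 = 0.1460  (Honeywell)
  w_5 = 0.130939·4.0759 + -0.005072·24.6099 = 0.4089  (Chevron)
Σw_i=1.0000  μᵀw=0.1620
σ²=wᵀΣw=λ₁·μ_p+λ₂ = 0.130939·0.162 + -0.005072 = 0.016141 ≈ 0.0161

0.1115  0.1988  0.1749  -0.0400  0.1460  0.4089


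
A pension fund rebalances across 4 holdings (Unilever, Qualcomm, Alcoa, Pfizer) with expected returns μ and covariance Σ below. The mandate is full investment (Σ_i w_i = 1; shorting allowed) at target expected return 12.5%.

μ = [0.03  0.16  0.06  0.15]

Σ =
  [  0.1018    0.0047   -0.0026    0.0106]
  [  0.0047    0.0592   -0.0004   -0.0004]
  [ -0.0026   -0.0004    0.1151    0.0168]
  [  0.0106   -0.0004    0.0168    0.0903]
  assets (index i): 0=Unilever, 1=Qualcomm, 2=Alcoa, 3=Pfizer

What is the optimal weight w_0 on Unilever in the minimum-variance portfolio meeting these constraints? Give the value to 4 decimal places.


x=Σ⁻¹μ = [0.0085  2.7149  0.2949  1.6173]
y=Σ⁻¹𝟙 = [8.3542  16.3394  7.6577  8.7412]
a=μᵀx=0.694933  b=𝟙ᵀx=4.635582  c=𝟙ᵀy=41.092581  D=ac−b²=7.067973
λ₁=(c·0.125−b)/D = (41.092581·0.125−4.635582)/7.067973 = 0.070882
λ₂=(a−b·0.125)/D = (0.694933−4.635582·0.125)/7.067973 = 0.016339
w* = 0.070882·x + 0.016339·y:
  w_0 = 0.070882·0.0085 + 0.016339·8.3542 = 0.1371  (Unilever)
  w_1 = 0.070882·2.7149 + 0.016339·16.3394 = 0.4594  (Qualcomm)
  w_2 = 0.070882·0.2949 + 0.016339·7.6577 = 0.1460  (Alcoa)
  w_3 = 0.070882·1.6173 + 0.016339·8.7412 = 0.2575  (Pfizer)
Σw_i=1.0000  μᵀw=0.1250
σ²=wᵀΣw=λ₁·μ_p+λ₂ = 0.070882·0.125 + 0.016339 = 0.025199 ≈ 0.0252

0.1371


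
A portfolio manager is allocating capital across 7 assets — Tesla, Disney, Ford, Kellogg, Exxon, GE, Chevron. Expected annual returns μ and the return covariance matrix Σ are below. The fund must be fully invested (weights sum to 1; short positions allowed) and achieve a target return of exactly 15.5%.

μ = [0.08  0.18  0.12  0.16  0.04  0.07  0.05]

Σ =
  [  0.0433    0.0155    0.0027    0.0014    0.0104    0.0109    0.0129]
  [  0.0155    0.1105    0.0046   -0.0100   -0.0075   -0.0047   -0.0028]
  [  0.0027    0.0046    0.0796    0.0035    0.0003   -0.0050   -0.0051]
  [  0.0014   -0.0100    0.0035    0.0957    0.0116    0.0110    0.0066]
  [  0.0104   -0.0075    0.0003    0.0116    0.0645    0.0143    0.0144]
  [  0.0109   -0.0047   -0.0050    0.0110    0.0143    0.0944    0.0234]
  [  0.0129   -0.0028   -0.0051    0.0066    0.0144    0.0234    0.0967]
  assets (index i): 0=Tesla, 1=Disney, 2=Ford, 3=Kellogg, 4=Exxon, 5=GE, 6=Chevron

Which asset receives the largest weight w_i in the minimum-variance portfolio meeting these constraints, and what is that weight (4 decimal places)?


g=Σ⁻¹μ = [0.8707  1.6437  1.3564  1.6822  0.1931  0.5065  0.2539]
h=Σ⁻¹𝟙 = [13.2889  8.5421  11.9755  8.3705  10.1163  6.1528  5.8808]
a=μᵀg=0.853305  b=𝟙ᵀg=6.506413  c=𝟙ᵀh=64.326867  D=ac−b²=12.557018
λ₁=(c·0.155−b)/D = (64.326867·0.155−6.506413)/12.557018 = 0.275882
λ₂=(a−b·0.155)/D = (0.853305−6.506413·0.155)/12.557018 = -0.012359
w* = 0.275882·g + -0.012359·h:
  w_0 = 0.275882·0.8707 + -0.012359·13.2889 = 0.0760  (Tesla)
  w_1 = 0.275882·1.6437 + -0.012359·8.5421 = 0.3479  (Disney)
  w_2 = 0.275882·1.3564 + -0.012359·11.9755 = 0.2262  (Ford)
  w_3 = 0.275882·1.6822 + -0.012359·8.3705 = 0.3606  (Kellogg)
  w_4 = 0.275882·0.1931 + -0.012359·10.1163 = -0.0718  (Exxon)
  w_5 = 0.275882·0.5065 + -0.012359·6.1528 = 0.0637  (GE)
  w_6 = 0.275882·0.2539 + -0.012359·5.8808 = -0.0026  (Chevron)
Σw_i=1.0000  μᵀw=0.1550
σ²=wᵀΣw=λ₁·μ_p+λ₂ = 0.275882·0.155 + -0.012359 = 0.030403 ≈ 0.0304

Kellogg (0.3606)


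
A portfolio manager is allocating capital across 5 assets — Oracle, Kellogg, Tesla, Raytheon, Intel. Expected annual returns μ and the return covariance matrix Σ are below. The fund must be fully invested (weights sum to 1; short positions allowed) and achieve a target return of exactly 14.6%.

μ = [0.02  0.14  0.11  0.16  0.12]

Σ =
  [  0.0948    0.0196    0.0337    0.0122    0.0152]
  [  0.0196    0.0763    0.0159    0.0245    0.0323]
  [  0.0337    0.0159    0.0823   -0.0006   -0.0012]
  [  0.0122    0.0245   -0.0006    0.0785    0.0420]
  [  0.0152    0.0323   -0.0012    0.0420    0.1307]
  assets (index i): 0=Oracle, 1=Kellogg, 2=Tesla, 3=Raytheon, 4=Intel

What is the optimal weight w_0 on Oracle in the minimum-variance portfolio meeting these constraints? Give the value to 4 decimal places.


-0.0851

u=Σ⁻¹μ = [-0.7895  1.0949  1.4638  1.7240  0.1988]
v=Σ⁻¹𝟙 = [4.4162  6.0017  9.2891  8.6702  2.9535]
a=μᵀu=0.598212  b=𝟙ᵀu=3.692008  c=𝟙ᵀv=31.330641  D=ac−b²=5.111434
λ₁=(c·0.146−b)/D = (31.330641·0.146−3.692008)/5.111434 = 0.172606
λ₂=(a−b·0.146)/D = (0.598212−3.692008·0.146)/5.111434 = 0.011578
w* = 0.172606·u + 0.011578·v:
  w_0 = 0.172606·-0.7895 + 0.011578·4.4162 = -0.0851  (Oracle)
  w_1 = 0.172606·1.0949 + 0.011578·6.0017 = 0.2585  (Kellogg)
  w_2 = 0.172606·1.4638 + 0.011578·9.2891 = 0.3602  (Tesla)
  w_3 = 0.172606·1.7240 + 0.011578·8.6702 = 0.3980  (Raytheon)
  w_4 = 0.172606·0.1988 + 0.011578·2.9535 = 0.0685  (Intel)
Σw_i=1.0000  μᵀw=0.1460
σ²=wᵀΣw=λ₁·μ_p+λ₂ = 0.172606·0.146 + 0.011578 = 0.036778 ≈ 0.0368
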